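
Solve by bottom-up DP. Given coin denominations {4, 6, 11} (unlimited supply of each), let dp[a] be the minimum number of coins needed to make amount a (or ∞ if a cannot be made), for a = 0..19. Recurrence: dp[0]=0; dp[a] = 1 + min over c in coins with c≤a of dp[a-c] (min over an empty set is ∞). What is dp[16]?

 a  0  1  2  3  4  5  6  7  8  9 10 11 12 13 14 15 16 17 18 19
dp  0  -  -  -  1  -  1  -  2  -  2  1  2  -  3  2  3  2  3  3
(- denotes ∞ / unreachable)

3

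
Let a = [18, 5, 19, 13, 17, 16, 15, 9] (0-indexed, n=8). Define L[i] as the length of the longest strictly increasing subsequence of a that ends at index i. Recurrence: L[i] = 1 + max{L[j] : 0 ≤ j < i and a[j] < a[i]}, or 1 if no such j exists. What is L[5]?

   i    0    1    2    3    4    5    6    7
a[i]   18    5   19   13   17   16   15    9
L[i]    1    1    2    2    3    3    3    2

3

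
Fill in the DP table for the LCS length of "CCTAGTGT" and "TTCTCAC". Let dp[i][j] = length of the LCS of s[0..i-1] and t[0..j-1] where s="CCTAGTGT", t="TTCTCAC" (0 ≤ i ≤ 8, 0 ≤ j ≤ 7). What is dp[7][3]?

2

   ''  T  T  C  T  C  A  C
''  0  0  0  0  0  0  0  0
 C  0  0  0  1  1  1  1  1
 C  0  0  0  1  1  2  2  2
 T  0  1  1  1  2  2  2  2
 A  0  1  1  1  2  2  3  3
 G  0  1  1  1  2  2  3  3
 T  0  1  2  2  2  2  3  3
 G  0  1  2  2  2  2  3  3
 T  0  1  2  2  3  3  3  3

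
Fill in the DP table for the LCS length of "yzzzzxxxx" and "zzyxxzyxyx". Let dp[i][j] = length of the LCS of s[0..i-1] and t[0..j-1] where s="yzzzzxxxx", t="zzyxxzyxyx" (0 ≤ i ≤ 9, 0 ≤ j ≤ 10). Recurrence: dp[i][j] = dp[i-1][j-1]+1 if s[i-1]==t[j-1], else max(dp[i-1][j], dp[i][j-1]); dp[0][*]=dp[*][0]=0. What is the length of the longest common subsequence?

   ''  z  z  y  x  x  z  y  x  y  x
''  0  0  0  0  0  0  0  0  0  0  0
 y  0  0  0  1  1  1  1  1  1  1  1
 z  0  1  1  1  1  1  2  2  2  2  2
 z  0  1  2  2  2  2  2  2  2  2  2
 z  0  1  2  2  2  2  3  3  3  3  3
 z  0  1  2  2  2  2  3  3  3  3  3
 x  0  1  2  2  3  3  3  3  4  4  4
 x  0  1  2  2  3  4  4  4  4  4  5
 x  0  1  2  2  3  4  4  4  5  5  5
 x  0  1  2  2  3  4  4  4  5  5  6

6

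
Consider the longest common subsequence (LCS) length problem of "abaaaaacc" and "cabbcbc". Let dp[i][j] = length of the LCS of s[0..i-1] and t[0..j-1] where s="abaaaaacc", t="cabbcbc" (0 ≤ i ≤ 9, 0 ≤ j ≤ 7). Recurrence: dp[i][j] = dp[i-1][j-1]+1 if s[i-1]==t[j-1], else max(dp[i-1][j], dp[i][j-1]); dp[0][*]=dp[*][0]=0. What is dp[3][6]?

2

   ''  c  a  b  b  c  b  c
''  0  0  0  0  0  0  0  0
 a  0  0  1  1  1  1  1  1
 b  0  0  1  2  2  2  2  2
 a  0  0  1  2  2  2  2  2
 a  0  0  1  2  2  2  2  2
 a  0  0  1  2  2  2  2  2
 a  0  0  1  2  2  2  2  2
 a  0  0  1  2  2  2  2  2
 c  0  1  1  2  2  3  3  3
 c  0  1  1  2  2  3  3  4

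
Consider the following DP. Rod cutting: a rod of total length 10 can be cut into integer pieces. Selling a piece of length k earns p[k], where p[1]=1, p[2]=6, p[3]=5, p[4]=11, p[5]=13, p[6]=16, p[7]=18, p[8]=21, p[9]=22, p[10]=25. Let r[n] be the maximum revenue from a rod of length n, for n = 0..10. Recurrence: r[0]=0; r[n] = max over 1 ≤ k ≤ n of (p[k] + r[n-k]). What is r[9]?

25

   n    0    1    2    3    4    5    6    7    8    9   10
r[n]    0    1    6    7   12   13   18   19   24   25   30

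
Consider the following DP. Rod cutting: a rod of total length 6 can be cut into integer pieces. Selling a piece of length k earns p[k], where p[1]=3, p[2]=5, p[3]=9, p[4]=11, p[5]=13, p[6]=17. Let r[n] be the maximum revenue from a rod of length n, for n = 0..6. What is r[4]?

12

   n    0    1    2    3    4    5    6
r[n]    0    3    6    9   12   15   18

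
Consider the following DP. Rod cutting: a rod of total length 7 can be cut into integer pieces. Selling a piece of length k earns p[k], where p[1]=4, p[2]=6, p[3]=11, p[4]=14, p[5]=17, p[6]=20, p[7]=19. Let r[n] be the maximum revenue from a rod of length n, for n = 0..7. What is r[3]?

12

   n    0    1    2    3    4    5    6    7
r[n]    0    4    8   12   16   20   24   28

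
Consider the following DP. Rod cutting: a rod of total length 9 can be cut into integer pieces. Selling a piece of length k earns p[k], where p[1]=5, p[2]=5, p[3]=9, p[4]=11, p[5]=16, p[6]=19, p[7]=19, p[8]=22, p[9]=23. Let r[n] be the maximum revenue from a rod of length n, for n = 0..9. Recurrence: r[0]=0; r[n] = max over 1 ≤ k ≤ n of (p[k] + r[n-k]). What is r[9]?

45

   n    0    1    2    3    4    5    6    7    8    9
r[n]    0    5   10   15   20   25   30   35   40   45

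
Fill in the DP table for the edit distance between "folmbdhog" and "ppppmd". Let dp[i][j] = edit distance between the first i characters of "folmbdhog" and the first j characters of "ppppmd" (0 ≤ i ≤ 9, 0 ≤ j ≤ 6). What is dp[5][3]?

   ''  p  p  p  p  m  d
''  0  1  2  3  4  5  6
 f  1  1  2  3  4  5  6
 o  2  2  2  3  4  5  6
 l  3  3  3  3  4  5  6
 m  4  4  4  4  4  4  5
 b  5  5  5  5  5  5  5
 d  6  6  6  6  6  6  5
 h  7  7  7  7  7  7  6
 o  8  8  8  8  8  8  7
 g  9  9  9  9  9  9  8

5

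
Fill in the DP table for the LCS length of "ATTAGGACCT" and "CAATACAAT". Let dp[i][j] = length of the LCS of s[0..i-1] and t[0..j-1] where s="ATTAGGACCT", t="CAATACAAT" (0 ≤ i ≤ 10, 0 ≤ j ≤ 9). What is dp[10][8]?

   ''  C  A  A  T  A  C  A  A  T
''  0  0  0  0  0  0  0  0  0  0
 A  0  0  1  1  1  1  1  1  1  1
 T  0  0  1  1  2  2  2  2  2  2
 T  0  0  1  1  2  2  2  2  2  3
 A  0  0  1  2  2  3  3  3  3  3
 G  0  0  1  2  2  3  3  3  3  3
 G  0  0  1  2  2  3  3  3  3  3
 A  0  0  1  2  2  3  3  4  4  4
 C  0  1  1  2  2  3  4  4  4  4
 C  0  1  1  2  2  3  4  4  4  4
 T  0  1  1  2  3  3  4  4  4  5

4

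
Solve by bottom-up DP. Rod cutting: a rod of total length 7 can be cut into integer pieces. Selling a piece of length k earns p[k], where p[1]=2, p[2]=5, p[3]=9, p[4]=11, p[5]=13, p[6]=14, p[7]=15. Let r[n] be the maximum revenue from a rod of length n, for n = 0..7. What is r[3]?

9

   n    0    1    2    3    4    5    6    7
r[n]    0    2    5    9   11   14   18   20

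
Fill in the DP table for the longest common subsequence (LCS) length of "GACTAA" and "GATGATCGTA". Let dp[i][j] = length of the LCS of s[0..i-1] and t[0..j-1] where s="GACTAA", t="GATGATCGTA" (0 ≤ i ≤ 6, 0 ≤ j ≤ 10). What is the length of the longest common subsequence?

5

   ''  G  A  T  G  A  T  C  G  T  A
''  0  0  0  0  0  0  0  0  0  0  0
 G  0  1  1  1  1  1  1  1  1  1  1
 A  0  1  2  2  2  2  2  2  2  2  2
 C  0  1  2  2  2  2  2  3  3  3  3
 T  0  1  2  3  3  3  3  3  3  4  4
 A  0  1  2  3  3  4  4  4  4  4  5
 A  0  1  2  3  3  4  4  4  4  4  5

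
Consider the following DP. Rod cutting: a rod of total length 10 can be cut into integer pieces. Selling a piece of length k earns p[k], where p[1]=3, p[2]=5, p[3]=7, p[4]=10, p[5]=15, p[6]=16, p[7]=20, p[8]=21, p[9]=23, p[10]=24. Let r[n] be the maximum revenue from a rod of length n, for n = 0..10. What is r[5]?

   n    0    1    2    3    4    5    6    7    8    9   10
r[n]    0    3    6    9   12   15   18   21   24   27   30

15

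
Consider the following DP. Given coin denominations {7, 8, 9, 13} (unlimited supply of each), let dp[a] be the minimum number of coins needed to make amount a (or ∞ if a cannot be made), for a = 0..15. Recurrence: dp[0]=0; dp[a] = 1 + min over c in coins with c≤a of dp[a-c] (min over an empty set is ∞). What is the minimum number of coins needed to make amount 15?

 a  0  1  2  3  4  5  6  7  8  9 10 11 12 13 14 15
dp  0  -  -  -  -  -  -  1  1  1  -  -  -  1  2  2
(- denotes ∞ / unreachable)

2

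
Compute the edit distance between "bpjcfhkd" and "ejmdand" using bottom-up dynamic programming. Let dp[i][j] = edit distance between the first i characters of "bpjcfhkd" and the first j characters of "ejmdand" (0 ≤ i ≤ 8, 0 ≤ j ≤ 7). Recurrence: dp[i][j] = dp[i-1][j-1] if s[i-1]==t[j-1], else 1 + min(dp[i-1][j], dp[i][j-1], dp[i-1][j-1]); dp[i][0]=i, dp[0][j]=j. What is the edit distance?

6

   ''  e  j  m  d  a  n  d
''  0  1  2  3  4  5  6  7
 b  1  1  2  3  4  5  6  7
 p  2  2  2  3  4  5  6  7
 j  3  3  2  3  4  5  6  7
 c  4  4  3  3  4  5  6  7
 f  5  5  4  4  4  5  6  7
 h  6  6  5  5  5  5  6  7
 k  7  7  6  6  6  6  6  7
 d  8  8  7  7  6  7  7  6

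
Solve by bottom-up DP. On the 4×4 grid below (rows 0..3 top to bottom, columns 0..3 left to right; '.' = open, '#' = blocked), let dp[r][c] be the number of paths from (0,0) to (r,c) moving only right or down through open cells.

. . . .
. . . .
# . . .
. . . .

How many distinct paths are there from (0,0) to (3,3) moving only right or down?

r\c   0   1   2   3
  0   1   1   1   1
  1   1   2   3   4
  2   0   2   5   9
  3   0   2   7  16

16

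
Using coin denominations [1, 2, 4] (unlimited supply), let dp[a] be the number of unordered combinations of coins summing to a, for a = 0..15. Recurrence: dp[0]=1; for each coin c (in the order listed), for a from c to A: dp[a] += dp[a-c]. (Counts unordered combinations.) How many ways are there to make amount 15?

20

after  coin     0     1     2     3     4     5     6     7     8     9    10    11    12    13    14    15
          1     1     1     1     1     1     1     1     1     1     1     1     1     1     1     1     1
          2     1     1     2     2     3     3     4     4     5     5     6     6     7     7     8     8
          4     1     1     2     2     4     4     6     6     9     9    12    12    16    16    20    20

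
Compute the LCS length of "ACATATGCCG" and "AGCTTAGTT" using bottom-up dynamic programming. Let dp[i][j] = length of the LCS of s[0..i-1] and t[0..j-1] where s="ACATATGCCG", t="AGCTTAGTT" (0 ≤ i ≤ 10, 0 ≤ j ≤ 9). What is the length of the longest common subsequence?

5

   ''  A  G  C  T  T  A  G  T  T
''  0  0  0  0  0  0  0  0  0  0
 A  0  1  1  1  1  1  1  1  1  1
 C  0  1  1  2  2  2  2  2  2  2
 A  0  1  1  2  2  2  3  3  3  3
 T  0  1  1  2  3  3  3  3  4  4
 A  0  1  1  2  3  3  4  4  4  4
 T  0  1  1  2  3  4  4  4  5  5
 G  0  1  2  2  3  4  4  5  5  5
 C  0  1  2  3  3  4  4  5  5  5
 C  0  1  2  3  3  4  4  5  5  5
 G  0  1  2  3  3  4  4  5  5  5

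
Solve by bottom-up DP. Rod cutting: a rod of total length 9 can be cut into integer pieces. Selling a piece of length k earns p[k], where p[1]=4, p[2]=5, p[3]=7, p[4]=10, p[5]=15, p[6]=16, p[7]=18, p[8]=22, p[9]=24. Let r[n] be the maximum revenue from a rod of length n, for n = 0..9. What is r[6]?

24

   n    0    1    2    3    4    5    6    7    8    9
r[n]    0    4    8   12   16   20   24   28   32   36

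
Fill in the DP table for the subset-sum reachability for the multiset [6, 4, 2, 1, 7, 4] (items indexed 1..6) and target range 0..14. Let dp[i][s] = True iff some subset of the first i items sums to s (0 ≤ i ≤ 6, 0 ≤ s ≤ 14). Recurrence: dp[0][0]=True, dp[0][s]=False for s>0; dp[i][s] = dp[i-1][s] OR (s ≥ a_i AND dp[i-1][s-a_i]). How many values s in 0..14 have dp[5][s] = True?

15

i\s   0   1   2   3   4   5   6   7   8   9  10  11  12  13  14
  0   T   F   F   F   F   F   F   F   F   F   F   F   F   F   F
  1   T   F   F   F   F   F   T   F   F   F   F   F   F   F   F
  2   T   F   F   F   T   F   T   F   F   F   T   F   F   F   F
  3   T   F   T   F   T   F   T   F   T   F   T   F   T   F   F
  4   T   T   T   T   T   T   T   T   T   T   T   T   T   T   F
  5   T   T   T   T   T   T   T   T   T   T   T   T   T   T   T
  6   T   T   T   T   T   T   T   T   T   T   T   T   T   T   T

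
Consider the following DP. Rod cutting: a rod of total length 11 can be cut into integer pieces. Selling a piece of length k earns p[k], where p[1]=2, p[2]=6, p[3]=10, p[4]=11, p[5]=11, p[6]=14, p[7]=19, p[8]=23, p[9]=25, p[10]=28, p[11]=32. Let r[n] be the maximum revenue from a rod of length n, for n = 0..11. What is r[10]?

32

   n    0    1    2    3    4    5    6    7    8    9   10   11
r[n]    0    2    6   10   12   16   20   22   26   30   32   36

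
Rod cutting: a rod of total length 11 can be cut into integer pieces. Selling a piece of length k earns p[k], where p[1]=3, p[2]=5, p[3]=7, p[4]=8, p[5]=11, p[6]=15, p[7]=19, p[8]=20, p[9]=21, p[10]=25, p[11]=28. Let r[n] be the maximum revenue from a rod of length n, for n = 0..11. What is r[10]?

   n    0    1    2    3    4    5    6    7    8    9   10   11
r[n]    0    3    6    9   12   15   18   21   24   27   30   33

30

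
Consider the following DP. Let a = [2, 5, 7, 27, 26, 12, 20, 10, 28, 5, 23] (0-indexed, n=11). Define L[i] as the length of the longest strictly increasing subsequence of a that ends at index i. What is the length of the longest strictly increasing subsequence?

   i    0    1    2    3    4    5    6    7    8    9   10
a[i]    2    5    7   27   26   12   20   10   28    5   23
L[i]    1    2    3    4    4    4    5    4    6    2    6

6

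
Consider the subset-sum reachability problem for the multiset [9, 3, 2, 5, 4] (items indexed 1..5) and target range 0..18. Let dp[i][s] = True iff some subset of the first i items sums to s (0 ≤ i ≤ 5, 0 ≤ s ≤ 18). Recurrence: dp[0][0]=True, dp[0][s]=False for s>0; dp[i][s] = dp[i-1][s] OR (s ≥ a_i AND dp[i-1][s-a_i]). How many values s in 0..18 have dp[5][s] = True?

18

i\s   0   1   2   3   4   5   6   7   8   9  10  11  12  13  14  15  16  17  18
  0   T   F   F   F   F   F   F   F   F   F   F   F   F   F   F   F   F   F   F
  1   T   F   F   F   F   F   F   F   F   T   F   F   F   F   F   F   F   F   F
  2   T   F   F   T   F   F   F   F   F   T   F   F   T   F   F   F   F   F   F
  3   T   F   T   T   F   T   F   F   F   T   F   T   T   F   T   F   F   F   F
  4   T   F   T   T   F   T   F   T   T   T   T   T   T   F   T   F   T   T   F
  5   T   F   T   T   T   T   T   T   T   T   T   T   T   T   T   T   T   T   T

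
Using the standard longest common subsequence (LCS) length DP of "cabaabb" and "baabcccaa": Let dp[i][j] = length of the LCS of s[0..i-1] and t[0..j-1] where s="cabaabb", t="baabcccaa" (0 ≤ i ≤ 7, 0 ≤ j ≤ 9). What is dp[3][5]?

2

   ''  b  a  a  b  c  c  c  a  a
''  0  0  0  0  0  0  0  0  0  0
 c  0  0  0  0  0  1  1  1  1  1
 a  0  0  1  1  1  1  1  1  2  2
 b  0  1  1  1  2  2  2  2  2  2
 a  0  1  2  2  2  2  2  2  3  3
 a  0  1  2  3  3  3  3  3  3  4
 b  0  1  2  3  4  4  4  4  4  4
 b  0  1  2  3  4  4  4  4  4  4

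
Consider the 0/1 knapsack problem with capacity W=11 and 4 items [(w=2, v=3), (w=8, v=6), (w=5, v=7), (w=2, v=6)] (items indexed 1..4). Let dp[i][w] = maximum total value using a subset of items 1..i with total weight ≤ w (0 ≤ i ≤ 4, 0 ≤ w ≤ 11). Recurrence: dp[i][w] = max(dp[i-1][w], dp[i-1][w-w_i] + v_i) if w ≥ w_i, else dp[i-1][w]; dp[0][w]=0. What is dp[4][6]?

9

i\w   0   1   2   3   4   5   6   7   8   9  10  11
  0   0   0   0   0   0   0   0   0   0   0   0   0
  1   0   0   3   3   3   3   3   3   3   3   3   3
  2   0   0   3   3   3   3   3   3   6   6   9   9
  3   0   0   3   3   3   7   7  10  10  10  10  10
  4   0   0   6   6   9   9   9  13  13  16  16  16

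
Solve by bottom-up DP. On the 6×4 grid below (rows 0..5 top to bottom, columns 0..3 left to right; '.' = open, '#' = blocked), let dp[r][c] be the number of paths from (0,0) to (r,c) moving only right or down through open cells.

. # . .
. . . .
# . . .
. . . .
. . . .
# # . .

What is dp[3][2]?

r\c   0   1   2   3
  0   1   0   0   0
  1   1   1   1   1
  2   0   1   2   3
  3   0   1   3   6
  4   0   1   4  10
  5   0   0   4  14

3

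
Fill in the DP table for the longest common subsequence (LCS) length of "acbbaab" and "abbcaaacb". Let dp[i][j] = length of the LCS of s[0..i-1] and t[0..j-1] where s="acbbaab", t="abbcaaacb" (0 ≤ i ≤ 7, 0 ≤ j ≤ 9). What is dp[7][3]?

3

   ''  a  b  b  c  a  a  a  c  b
''  0  0  0  0  0  0  0  0  0  0
 a  0  1  1  1  1  1  1  1  1  1
 c  0  1  1  1  2  2  2  2  2  2
 b  0  1  2  2  2  2  2  2  2  3
 b  0  1  2  3  3  3  3  3  3  3
 a  0  1  2  3  3  4  4  4  4  4
 a  0  1  2  3  3  4  5  5  5  5
 b  0  1  2  3  3  4  5  5  5  6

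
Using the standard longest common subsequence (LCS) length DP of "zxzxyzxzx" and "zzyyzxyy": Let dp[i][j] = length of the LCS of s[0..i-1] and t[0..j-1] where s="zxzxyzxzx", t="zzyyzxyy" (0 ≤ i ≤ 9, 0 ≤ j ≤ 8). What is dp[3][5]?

   ''  z  z  y  y  z  x  y  y
''  0  0  0  0  0  0  0  0  0
 z  0  1  1  1  1  1  1  1  1
 x  0  1  1  1  1  1  2  2  2
 z  0  1  2  2  2  2  2  2  2
 x  0  1  2  2  2  2  3  3  3
 y  0  1  2  3  3  3  3  4  4
 z  0  1  2  3  3  4  4  4  4
 x  0  1  2  3  3  4  5  5  5
 z  0  1  2  3  3  4  5  5  5
 x  0  1  2  3  3  4  5  5  5

2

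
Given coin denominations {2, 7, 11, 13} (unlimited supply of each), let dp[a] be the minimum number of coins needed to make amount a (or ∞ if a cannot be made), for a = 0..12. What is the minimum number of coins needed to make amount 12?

6

 a  0  1  2  3  4  5  6  7  8  9 10 11 12
dp  0  -  1  -  2  -  3  1  4  2  5  1  6
(- denotes ∞ / unreachable)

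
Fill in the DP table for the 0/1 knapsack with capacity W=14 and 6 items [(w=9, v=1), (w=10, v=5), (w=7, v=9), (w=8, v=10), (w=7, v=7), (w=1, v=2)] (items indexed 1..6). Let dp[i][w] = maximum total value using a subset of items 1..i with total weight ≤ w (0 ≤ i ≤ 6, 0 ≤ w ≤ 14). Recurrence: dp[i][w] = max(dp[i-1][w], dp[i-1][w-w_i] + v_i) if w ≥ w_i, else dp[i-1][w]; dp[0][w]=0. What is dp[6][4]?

i\w   0   1   2   3   4   5   6   7   8   9  10  11  12  13  14
  0   0   0   0   0   0   0   0   0   0   0   0   0   0   0   0
  1   0   0   0   0   0   0   0   0   0   1   1   1   1   1   1
  2   0   0   0   0   0   0   0   0   0   1   5   5   5   5   5
  3   0   0   0   0   0   0   0   9   9   9   9   9   9   9   9
  4   0   0   0   0   0   0   0   9  10  10  10  10  10  10  10
  5   0   0   0   0   0   0   0   9  10  10  10  10  10  10  16
  6   0   2   2   2   2   2   2   9  11  12  12  12  12  12  16

2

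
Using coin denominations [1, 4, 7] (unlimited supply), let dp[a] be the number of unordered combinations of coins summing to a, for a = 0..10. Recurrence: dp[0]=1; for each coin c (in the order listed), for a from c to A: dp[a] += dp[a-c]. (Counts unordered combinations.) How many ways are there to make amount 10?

after  coin     0     1     2     3     4     5     6     7     8     9    10
          1     1     1     1     1     1     1     1     1     1     1     1
          4     1     1     1     1     2     2     2     2     3     3     3
          7     1     1     1     1     2     2     2     3     4     4     4

4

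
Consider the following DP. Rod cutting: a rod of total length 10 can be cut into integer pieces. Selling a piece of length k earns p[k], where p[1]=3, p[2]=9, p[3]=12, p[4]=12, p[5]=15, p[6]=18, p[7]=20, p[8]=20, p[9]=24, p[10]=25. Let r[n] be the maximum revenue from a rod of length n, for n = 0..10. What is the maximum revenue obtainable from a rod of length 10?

   n    0    1    2    3    4    5    6    7    8    9   10
r[n]    0    3    9   12   18   21   27   30   36   39   45

45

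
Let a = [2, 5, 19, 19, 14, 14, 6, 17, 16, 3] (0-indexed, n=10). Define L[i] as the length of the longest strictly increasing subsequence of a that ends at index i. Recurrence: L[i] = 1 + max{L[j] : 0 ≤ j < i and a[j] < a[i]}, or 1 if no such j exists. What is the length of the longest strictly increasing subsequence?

   i    0    1    2    3    4    5    6    7    8    9
a[i]    2    5   19   19   14   14    6   17   16    3
L[i]    1    2    3    3    3    3    3    4    4    2

4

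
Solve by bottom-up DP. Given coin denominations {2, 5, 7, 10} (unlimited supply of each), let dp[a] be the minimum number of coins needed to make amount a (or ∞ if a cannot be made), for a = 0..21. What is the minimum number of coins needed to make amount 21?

 a  0  1  2  3  4  5  6  7  8  9 10 11 12 13 14 15 16 17 18 19 20 21
dp  0  -  1  -  2  1  3  1  4  2  1  3  2  4  2  2  3  2  4  3  2  3
(- denotes ∞ / unreachable)

3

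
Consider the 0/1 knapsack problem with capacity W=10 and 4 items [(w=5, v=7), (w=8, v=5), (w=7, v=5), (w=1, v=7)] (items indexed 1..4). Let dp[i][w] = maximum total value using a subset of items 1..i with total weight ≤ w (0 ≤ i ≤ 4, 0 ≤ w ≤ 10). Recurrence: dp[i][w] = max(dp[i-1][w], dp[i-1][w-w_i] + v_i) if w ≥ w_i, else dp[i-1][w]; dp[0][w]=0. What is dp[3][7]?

i\w   0   1   2   3   4   5   6   7   8   9  10
  0   0   0   0   0   0   0   0   0   0   0   0
  1   0   0   0   0   0   7   7   7   7   7   7
  2   0   0   0   0   0   7   7   7   7   7   7
  3   0   0   0   0   0   7   7   7   7   7   7
  4   0   7   7   7   7   7  14  14  14  14  14

7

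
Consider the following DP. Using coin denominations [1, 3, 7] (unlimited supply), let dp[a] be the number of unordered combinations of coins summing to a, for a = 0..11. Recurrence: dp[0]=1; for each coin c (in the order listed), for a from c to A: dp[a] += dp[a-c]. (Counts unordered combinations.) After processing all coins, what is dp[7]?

after  coin     0     1     2     3     4     5     6     7     8     9    10    11
          1     1     1     1     1     1     1     1     1     1     1     1     1
          3     1     1     1     2     2     2     3     3     3     4     4     4
          7     1     1     1     2     2     2     3     4     4     5     6     6

4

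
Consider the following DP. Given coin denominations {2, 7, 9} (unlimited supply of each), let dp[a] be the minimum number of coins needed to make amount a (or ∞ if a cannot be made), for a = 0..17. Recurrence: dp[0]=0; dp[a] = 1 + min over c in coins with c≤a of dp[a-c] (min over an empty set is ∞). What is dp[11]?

 a  0  1  2  3  4  5  6  7  8  9 10 11 12 13 14 15 16 17
dp  0  -  1  -  2  -  3  1  4  1  5  2  6  3  2  4  2  5
(- denotes ∞ / unreachable)

2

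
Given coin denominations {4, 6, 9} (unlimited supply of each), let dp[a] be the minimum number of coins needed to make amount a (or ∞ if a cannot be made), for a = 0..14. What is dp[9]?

 a  0  1  2  3  4  5  6  7  8  9 10 11 12 13 14
dp  0  -  -  -  1  -  1  -  2  1  2  -  2  2  3
(- denotes ∞ / unreachable)

1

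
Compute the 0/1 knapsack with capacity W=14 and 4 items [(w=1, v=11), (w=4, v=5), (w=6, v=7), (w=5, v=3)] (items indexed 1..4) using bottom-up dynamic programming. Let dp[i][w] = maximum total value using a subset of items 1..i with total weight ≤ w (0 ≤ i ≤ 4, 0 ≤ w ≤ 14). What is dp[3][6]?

i\w   0   1   2   3   4   5   6   7   8   9  10  11  12  13  14
  0   0   0   0   0   0   0   0   0   0   0   0   0   0   0   0
  1   0  11  11  11  11  11  11  11  11  11  11  11  11  11  11
  2   0  11  11  11  11  16  16  16  16  16  16  16  16  16  16
  3   0  11  11  11  11  16  16  18  18  18  18  23  23  23  23
  4   0  11  11  11  11  16  16  18  18  18  19  23  23  23  23

16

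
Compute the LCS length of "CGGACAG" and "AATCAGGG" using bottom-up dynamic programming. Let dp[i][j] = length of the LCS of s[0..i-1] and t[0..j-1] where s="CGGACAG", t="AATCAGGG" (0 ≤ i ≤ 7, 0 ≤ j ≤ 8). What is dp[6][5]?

   ''  A  A  T  C  A  G  G  G
''  0  0  0  0  0  0  0  0  0
 C  0  0  0  0  1  1  1  1  1
 G  0  0  0  0  1  1  2  2  2
 G  0  0  0  0  1  1  2  3  3
 A  0  1  1  1  1  2  2  3  3
 C  0  1  1  1  2  2  2  3  3
 A  0  1  2  2  2  3  3  3  3
 G  0  1  2  2  2  3  4  4  4

3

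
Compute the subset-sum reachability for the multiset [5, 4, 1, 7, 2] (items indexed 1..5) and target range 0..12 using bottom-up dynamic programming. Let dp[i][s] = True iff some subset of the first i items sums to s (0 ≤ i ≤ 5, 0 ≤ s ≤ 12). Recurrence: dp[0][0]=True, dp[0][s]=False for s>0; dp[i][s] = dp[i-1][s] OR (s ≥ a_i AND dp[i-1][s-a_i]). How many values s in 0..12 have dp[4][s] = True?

i\s   0   1   2   3   4   5   6   7   8   9  10  11  12
  0   T   F   F   F   F   F   F   F   F   F   F   F   F
  1   T   F   F   F   F   T   F   F   F   F   F   F   F
  2   T   F   F   F   T   T   F   F   F   T   F   F   F
  3   T   T   F   F   T   T   T   F   F   T   T   F   F
  4   T   T   F   F   T   T   T   T   T   T   T   T   T
  5   T   T   T   T   T   T   T   T   T   T   T   T   T

11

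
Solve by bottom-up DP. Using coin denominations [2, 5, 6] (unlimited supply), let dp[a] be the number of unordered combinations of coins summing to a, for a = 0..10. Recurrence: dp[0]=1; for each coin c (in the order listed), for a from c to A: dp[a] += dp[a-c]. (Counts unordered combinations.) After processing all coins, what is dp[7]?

after  coin     0     1     2     3     4     5     6     7     8     9    10
          2     1     0     1     0     1     0     1     0     1     0     1
          5     1     0     1     0     1     1     1     1     1     1     2
          6     1     0     1     0     1     1     2     1     2     1     3

1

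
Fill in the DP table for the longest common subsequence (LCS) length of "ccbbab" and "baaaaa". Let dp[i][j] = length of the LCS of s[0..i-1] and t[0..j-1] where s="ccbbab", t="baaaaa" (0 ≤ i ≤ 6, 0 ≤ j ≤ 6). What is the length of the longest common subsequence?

2

   ''  b  a  a  a  a  a
''  0  0  0  0  0  0  0
 c  0  0  0  0  0  0  0
 c  0  0  0  0  0  0  0
 b  0  1  1  1  1  1  1
 b  0  1  1  1  1  1  1
 a  0  1  2  2  2  2  2
 b  0  1  2  2  2  2  2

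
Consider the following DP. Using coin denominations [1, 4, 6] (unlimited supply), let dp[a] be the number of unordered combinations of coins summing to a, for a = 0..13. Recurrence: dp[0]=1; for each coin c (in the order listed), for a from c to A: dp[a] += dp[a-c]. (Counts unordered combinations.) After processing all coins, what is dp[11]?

after  coin     0     1     2     3     4     5     6     7     8     9    10    11    12    13
          1     1     1     1     1     1     1     1     1     1     1     1     1     1     1
          4     1     1     1     1     2     2     2     2     3     3     3     3     4     4
          6     1     1     1     1     2     2     3     3     4     4     5     5     7     7

5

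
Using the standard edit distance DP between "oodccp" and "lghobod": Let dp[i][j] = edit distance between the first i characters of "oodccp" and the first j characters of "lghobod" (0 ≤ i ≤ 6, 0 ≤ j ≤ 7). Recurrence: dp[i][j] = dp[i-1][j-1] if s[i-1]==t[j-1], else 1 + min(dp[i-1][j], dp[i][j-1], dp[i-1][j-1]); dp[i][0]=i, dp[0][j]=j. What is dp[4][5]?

   ''  l  g  h  o  b  o  d
''  0  1  2  3  4  5  6  7
 o  1  1  2  3  3  4  5  6
 o  2  2  2  3  3  4  4  5
 d  3  3  3  3  4  4  5  4
 c  4  4  4  4  4  5  5  5
 c  5  5  5  5  5  5  6  6
 p  6  6  6  6  6  6  6  7

5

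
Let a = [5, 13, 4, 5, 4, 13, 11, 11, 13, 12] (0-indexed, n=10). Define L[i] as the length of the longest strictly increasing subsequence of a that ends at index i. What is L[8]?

4

   i    0    1    2    3    4    5    6    7    8    9
a[i]    5   13    4    5    4   13   11   11   13   12
L[i]    1    2    1    2    1    3    3    3    4    4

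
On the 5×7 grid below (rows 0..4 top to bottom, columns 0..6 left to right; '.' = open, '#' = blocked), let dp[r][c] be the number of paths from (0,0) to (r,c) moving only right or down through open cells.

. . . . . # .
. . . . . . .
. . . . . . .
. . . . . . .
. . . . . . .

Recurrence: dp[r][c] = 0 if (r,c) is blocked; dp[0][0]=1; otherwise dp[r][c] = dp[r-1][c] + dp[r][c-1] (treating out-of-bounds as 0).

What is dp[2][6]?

r\c   0   1   2   3   4   5   6
  0   1   1   1   1   1   0   0
  1   1   2   3   4   5   5   5
  2   1   3   6  10  15  20  25
  3   1   4  10  20  35  55  80
  4   1   5  15  35  70 125 205

25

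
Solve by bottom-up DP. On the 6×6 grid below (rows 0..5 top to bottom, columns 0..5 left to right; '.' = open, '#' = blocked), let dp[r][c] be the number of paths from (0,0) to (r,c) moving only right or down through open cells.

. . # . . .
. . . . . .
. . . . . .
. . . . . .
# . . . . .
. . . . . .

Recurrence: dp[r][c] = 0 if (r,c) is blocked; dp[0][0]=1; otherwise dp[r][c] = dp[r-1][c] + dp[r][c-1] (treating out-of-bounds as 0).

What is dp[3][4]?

r\c   0   1   2   3   4   5
  0   1   1   0   0   0   0
  1   1   2   2   2   2   2
  2   1   3   5   7   9  11
  3   1   4   9  16  25  36
  4   0   4  13  29  54  90
  5   0   4  17  46 100 190

25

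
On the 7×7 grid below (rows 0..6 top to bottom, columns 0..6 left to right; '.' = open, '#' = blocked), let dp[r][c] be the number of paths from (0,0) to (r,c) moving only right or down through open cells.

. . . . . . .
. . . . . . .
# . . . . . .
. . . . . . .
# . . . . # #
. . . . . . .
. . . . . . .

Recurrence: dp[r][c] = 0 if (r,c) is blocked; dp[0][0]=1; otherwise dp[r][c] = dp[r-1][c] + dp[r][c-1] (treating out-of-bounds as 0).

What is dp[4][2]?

r\c   0   1   2   3   4   5   6
  0   1   1   1   1   1   1   1
  1   1   2   3   4   5   6   7
  2   0   2   5   9  14  20  27
  3   0   2   7  16  30  50  77
  4   0   2   9  25  55   0   0
  5   0   2  11  36  91  91  91
  6   0   2  13  49 140 231 322

9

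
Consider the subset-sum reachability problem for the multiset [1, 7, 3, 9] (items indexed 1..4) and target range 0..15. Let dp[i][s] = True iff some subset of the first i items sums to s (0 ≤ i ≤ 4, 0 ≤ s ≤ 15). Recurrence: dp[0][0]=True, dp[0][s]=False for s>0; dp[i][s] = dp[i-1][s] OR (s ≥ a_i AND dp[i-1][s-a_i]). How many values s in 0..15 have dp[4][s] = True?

11

i\s   0   1   2   3   4   5   6   7   8   9  10  11  12  13  14  15
  0   T   F   F   F   F   F   F   F   F   F   F   F   F   F   F   F
  1   T   T   F   F   F   F   F   F   F   F   F   F   F   F   F   F
  2   T   T   F   F   F   F   F   T   T   F   F   F   F   F   F   F
  3   T   T   F   T   T   F   F   T   T   F   T   T   F   F   F   F
  4   T   T   F   T   T   F   F   T   T   T   T   T   T   T   F   F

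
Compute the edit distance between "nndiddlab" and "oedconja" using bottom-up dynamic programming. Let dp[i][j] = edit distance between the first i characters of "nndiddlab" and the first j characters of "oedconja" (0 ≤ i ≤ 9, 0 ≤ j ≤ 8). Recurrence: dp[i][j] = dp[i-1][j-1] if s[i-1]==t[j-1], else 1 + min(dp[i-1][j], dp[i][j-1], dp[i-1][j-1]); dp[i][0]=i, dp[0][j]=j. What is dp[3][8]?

7

   ''  o  e  d  c  o  n  j  a
''  0  1  2  3  4  5  6  7  8
 n  1  1  2  3  4  5  5  6  7
 n  2  2  2  3  4  5  5  6  7
 d  3  3  3  2  3  4  5  6  7
 i  4  4  4  3  3  4  5  6  7
 d  5  5  5  4  4  4  5  6  7
 d  6  6  6  5  5  5  5  6  7
 l  7  7  7  6  6  6  6  6  7
 a  8  8  8  7  7  7  7  7  6
 b  9  9  9  8  8  8  8  8  7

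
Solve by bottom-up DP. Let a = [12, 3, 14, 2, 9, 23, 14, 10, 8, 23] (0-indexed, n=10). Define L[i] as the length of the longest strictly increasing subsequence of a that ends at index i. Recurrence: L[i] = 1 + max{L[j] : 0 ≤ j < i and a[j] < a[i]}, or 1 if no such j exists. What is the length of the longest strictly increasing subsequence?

   i    0    1    2    3    4    5    6    7    8    9
a[i]   12    3   14    2    9   23   14   10    8   23
L[i]    1    1    2    1    2    3    3    3    2    4

4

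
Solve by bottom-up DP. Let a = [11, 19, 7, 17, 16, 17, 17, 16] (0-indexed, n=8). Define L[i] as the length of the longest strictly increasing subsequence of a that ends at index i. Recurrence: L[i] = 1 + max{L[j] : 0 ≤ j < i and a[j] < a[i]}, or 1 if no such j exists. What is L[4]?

2

   i    0    1    2    3    4    5    6    7
a[i]   11   19    7   17   16   17   17   16
L[i]    1    2    1    2    2    3    3    2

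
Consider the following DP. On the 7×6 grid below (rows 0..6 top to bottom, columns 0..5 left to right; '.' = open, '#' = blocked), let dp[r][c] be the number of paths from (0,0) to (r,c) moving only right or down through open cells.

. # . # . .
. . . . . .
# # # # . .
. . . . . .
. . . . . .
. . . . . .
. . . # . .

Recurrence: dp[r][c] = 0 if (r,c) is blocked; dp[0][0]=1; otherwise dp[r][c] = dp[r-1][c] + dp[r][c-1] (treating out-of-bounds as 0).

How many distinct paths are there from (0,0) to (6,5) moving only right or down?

6

r\c   0   1   2   3   4   5
  0   1   0   0   0   0   0
  1   1   1   1   1   1   1
  2   0   0   0   0   1   2
  3   0   0   0   0   1   3
  4   0   0   0   0   1   4
  5   0   0   0   0   1   5
  6   0   0   0   0   1   6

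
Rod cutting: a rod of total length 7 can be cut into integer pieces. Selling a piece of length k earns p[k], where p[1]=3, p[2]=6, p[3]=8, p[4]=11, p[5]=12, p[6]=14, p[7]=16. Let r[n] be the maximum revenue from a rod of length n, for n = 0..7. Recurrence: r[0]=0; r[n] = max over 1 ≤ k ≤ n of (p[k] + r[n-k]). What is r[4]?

   n    0    1    2    3    4    5    6    7
r[n]    0    3    6    9   12   15   18   21

12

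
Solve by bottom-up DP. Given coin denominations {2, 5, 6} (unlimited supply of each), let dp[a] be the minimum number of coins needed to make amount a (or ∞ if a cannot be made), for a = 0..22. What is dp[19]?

 a  0  1  2  3  4  5  6  7  8  9 10 11 12 13 14 15 16 17 18 19 20 21 22
dp  0  -  1  -  2  1  1  2  2  3  2  2  2  3  3  3  3  3  3  4  4  4  4
(- denotes ∞ / unreachable)

4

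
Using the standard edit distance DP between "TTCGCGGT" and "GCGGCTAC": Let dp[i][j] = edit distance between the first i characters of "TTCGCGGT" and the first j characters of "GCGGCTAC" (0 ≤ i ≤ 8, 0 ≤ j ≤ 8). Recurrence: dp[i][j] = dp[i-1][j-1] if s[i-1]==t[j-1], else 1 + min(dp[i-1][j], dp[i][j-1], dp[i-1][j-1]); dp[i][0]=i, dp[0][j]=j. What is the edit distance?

   ''  G  C  G  G  C  T  A  C
''  0  1  2  3  4  5  6  7  8
 T  1  1  2  3  4  5  5  6  7
 T  2  2  2  3  4  5  5  6  7
 C  3  3  2  3  4  4  5  6  6
 G  4  3  3  2  3  4  5  6  7
 C  5  4  3  3  3  3  4  5  6
 G  6  5  4  3  3  4  4  5  6
 G  7  6  5  4  3  4  5  5  6
 T  8  7  6  5  4  4  4  5  6

6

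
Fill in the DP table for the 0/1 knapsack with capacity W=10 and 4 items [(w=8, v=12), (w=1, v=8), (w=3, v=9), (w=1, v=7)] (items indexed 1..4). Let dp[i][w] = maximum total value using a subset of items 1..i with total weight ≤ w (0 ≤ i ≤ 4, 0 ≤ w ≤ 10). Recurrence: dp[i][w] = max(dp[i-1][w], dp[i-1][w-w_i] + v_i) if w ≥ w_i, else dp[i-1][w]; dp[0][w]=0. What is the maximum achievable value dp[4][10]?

i\w   0   1   2   3   4   5   6   7   8   9  10
  0   0   0   0   0   0   0   0   0   0   0   0
  1   0   0   0   0   0   0   0   0  12  12  12
  2   0   8   8   8   8   8   8   8  12  20  20
  3   0   8   8   9  17  17  17  17  17  20  20
  4   0   8  15  15  17  24  24  24  24  24  27

27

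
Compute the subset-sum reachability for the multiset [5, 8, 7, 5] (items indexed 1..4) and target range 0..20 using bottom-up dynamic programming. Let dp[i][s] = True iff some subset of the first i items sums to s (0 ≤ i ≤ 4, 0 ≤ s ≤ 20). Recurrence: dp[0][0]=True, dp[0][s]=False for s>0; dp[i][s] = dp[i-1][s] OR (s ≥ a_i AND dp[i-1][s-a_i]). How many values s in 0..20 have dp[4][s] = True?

i\s   0   1   2   3   4   5   6   7   8   9  10  11  12  13  14  15  16  17  18  19  20
  0   T   F   F   F   F   F   F   F   F   F   F   F   F   F   F   F   F   F   F   F   F
  1   T   F   F   F   F   T   F   F   F   F   F   F   F   F   F   F   F   F   F   F   F
  2   T   F   F   F   F   T   F   F   T   F   F   F   F   T   F   F   F   F   F   F   F
  3   T   F   F   F   F   T   F   T   T   F   F   F   T   T   F   T   F   F   F   F   T
  4   T   F   F   F   F   T   F   T   T   F   T   F   T   T   F   T   F   T   T   F   T

11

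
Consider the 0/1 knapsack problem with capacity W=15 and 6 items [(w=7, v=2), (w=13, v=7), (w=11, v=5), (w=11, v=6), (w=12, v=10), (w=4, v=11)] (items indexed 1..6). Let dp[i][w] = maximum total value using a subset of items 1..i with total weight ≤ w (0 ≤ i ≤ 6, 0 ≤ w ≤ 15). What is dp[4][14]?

7

i\w   0   1   2   3   4   5   6   7   8   9  10  11  12  13  14  15
  0   0   0   0   0   0   0   0   0   0   0   0   0   0   0   0   0
  1   0   0   0   0   0   0   0   2   2   2   2   2   2   2   2   2
  2   0   0   0   0   0   0   0   2   2   2   2   2   2   7   7   7
  3   0   0   0   0   0   0   0   2   2   2   2   5   5   7   7   7
  4   0   0   0   0   0   0   0   2   2   2   2   6   6   7   7   7
  5   0   0   0   0   0   0   0   2   2   2   2   6  10  10  10  10
  6   0   0   0   0  11  11  11  11  11  11  11  13  13  13  13  17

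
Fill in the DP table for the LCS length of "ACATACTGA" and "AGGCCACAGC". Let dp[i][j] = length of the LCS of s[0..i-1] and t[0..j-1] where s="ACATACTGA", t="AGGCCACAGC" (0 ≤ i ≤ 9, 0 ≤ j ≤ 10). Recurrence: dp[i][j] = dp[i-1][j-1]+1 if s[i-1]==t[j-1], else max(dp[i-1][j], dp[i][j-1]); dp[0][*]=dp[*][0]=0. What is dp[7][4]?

2

   ''  A  G  G  C  C  A  C  A  G  C
''  0  0  0  0  0  0  0  0  0  0  0
 A  0  1  1  1  1  1  1  1  1  1  1
 C  0  1  1  1  2  2  2  2  2  2  2
 A  0  1  1  1  2  2  3  3  3  3  3
 T  0  1  1  1  2  2  3  3  3  3  3
 A  0  1  1  1  2  2  3  3  4  4  4
 C  0  1  1  1  2  3  3  4  4  4  5
 T  0  1  1  1  2  3  3  4  4  4  5
 G  0  1  2  2  2  3  3  4  4  5  5
 A  0  1  2  2  2  3  4  4  5  5  5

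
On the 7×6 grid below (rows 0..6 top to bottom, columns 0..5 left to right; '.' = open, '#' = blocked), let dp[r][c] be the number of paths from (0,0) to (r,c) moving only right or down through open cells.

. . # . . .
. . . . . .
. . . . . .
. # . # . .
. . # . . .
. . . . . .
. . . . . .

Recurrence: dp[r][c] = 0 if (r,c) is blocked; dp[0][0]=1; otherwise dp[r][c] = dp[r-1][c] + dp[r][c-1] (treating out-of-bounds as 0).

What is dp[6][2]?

5

r\c   0   1   2   3   4   5
  0   1   1   0   0   0   0
  1   1   2   2   2   2   2
  2   1   3   5   7   9  11
  3   1   0   5   0   9  20
  4   1   1   0   0   9  29
  5   1   2   2   2  11  40
  6   1   3   5   7  18  58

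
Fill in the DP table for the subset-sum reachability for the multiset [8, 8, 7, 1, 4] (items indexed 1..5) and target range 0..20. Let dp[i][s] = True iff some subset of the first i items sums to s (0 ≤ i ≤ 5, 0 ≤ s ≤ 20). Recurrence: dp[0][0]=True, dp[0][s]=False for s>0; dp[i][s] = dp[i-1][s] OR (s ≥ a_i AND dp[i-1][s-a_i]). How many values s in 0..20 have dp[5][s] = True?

i\s   0   1   2   3   4   5   6   7   8   9  10  11  12  13  14  15  16  17  18  19  20
  0   T   F   F   F   F   F   F   F   F   F   F   F   F   F   F   F   F   F   F   F   F
  1   T   F   F   F   F   F   F   F   T   F   F   F   F   F   F   F   F   F   F   F   F
  2   T   F   F   F   F   F   F   F   T   F   F   F   F   F   F   F   T   F   F   F   F
  3   T   F   F   F   F   F   F   T   T   F   F   F   F   F   F   T   T   F   F   F   F
  4   T   T   F   F   F   F   F   T   T   T   F   F   F   F   F   T   T   T   F   F   F
  5   T   T   F   F   T   T   F   T   T   T   F   T   T   T   F   T   T   T   F   T   T

15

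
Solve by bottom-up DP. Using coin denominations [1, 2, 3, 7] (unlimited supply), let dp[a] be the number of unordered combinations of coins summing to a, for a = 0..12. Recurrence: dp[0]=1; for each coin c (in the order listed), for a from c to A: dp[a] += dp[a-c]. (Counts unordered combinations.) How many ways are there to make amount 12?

24

after  coin     0     1     2     3     4     5     6     7     8     9    10    11    12
          1     1     1     1     1     1     1     1     1     1     1     1     1     1
          2     1     1     2     2     3     3     4     4     5     5     6     6     7
          3     1     1     2     3     4     5     7     8    10    12    14    16    19
          7     1     1     2     3     4     5     7     9    11    14    17    20    24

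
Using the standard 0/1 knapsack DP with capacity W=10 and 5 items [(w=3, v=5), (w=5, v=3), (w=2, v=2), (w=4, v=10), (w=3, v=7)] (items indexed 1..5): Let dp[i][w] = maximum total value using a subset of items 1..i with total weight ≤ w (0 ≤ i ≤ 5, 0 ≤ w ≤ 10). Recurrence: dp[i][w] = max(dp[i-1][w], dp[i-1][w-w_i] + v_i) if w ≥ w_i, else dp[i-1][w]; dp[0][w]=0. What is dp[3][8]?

8

i\w   0   1   2   3   4   5   6   7   8   9  10
  0   0   0   0   0   0   0   0   0   0   0   0
  1   0   0   0   5   5   5   5   5   5   5   5
  2   0   0   0   5   5   5   5   5   8   8   8
  3   0   0   2   5   5   7   7   7   8   8  10
  4   0   0   2   5  10  10  12  15  15  17  17
  5   0   0   2   7  10  10  12  17  17  19  22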